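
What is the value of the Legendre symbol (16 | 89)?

1

Euler's criterion: (16/89) ≡ 16^44 (mod 89).
16^2 ≡ 78 (mod 89)
16^4 ≡ 32 (mod 89)
16^8 ≡ 45 (mod 89)
16^16 ≡ 67 (mod 89)
16^32 ≡ 39 (mod 89)
16^44 = 16^(32+8+4) ≡ 1 (mod 89).
Result is 1, so (16/89) = 1.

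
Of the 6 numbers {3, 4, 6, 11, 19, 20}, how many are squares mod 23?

3

(3/23) = +1 → QR.
(4/23) = +1 → QR.
(6/23) = +1 → QR.
(11/23) = -1 → non-residue.
(19/23) = -1 → non-residue.
(20/23) = -1 → non-residue.
Total quadratic residues among the 6: 3.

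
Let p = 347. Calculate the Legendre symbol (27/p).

Reciprocity: 27 ≡ 3 and 347 ≡ 3 (mod 4), so (27/347) = −(347/27).
Reduce top mod 27: now compute (23/27).
Reciprocity: 23 ≡ 3 and 27 ≡ 3 (mod 4), so (23/27) = −(27/23).
Reduce top mod 23: now compute (4/23).
Pull out 2^2: since 23 ≡ 7 (mod 8), (2/23) = +1, so (2/23)^2 = +1.
Reached (1/23) = 1. Collecting the sign flips along the way, the symbol is +1.

1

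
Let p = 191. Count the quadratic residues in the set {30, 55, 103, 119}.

(30/191) = +1 → QR.
(55/191) = -1 → non-residue.
(103/191) = +1 → QR.
(119/191) = -1 → non-residue.
Total quadratic residues among the 4: 2.

2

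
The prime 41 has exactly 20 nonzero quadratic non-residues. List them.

Square k = 1,…,20 (k and 41−k give the same square):
1²=1, 2²=4, 3²=9, 4²=16, 5²=25, 6²=36, 7²≡8, 8²≡23, 9²≡40, 10²≡18, 11²≡39, 12²≡21, 13²≡5, 14²≡32, 15²≡20, 16²≡10, 17²≡2, 18²≡37, 19²≡33, 20²≡31 (mod 41).
The residues are {1, 2, 4, 5, 8, 9, 10, 16, 18, 20, 21, 23, 25, 31, 32, 33, 36, 37, 39, 40}; the non-residues are the remaining 20 nonzero classes.

3 6 7 11 12 13 14 15 17 19 22 24 26 27 28 29 30 34 35 38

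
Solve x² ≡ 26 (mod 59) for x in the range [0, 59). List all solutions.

Since 59 ≡ 3 (mod 4), a square root of 26 is 26^((59+1)/4) = 26^15 mod 59.
Repeated squaring: 26^2≡27, 26^4≡21, 26^8≡28 (mod 59).
26^15 = 26^(8+4+2+1) ≡ 12 (mod 59).
Check: 12² = 144 ≡ 26 (mod 59). The two roots are 12 and 47.

12, 47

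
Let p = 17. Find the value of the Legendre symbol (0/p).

Top reduces to 0: gcd > 1, so the symbol is 0.

0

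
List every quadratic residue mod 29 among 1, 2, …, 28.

1, 4, 5, 6, 7, 9, 13, 16, 20, 22, 23, 24, 25, 28

Square k = 1,…,14 (k and 29−k give the same square):
1²=1, 2²=4, 3²=9, 4²=16, 5²=25, 6²≡7, 7²≡20, 8²≡6, 9²≡23, 10²≡13, 11²≡5, 12²≡28, 13²≡24, 14²≡22 (mod 29).
So the quadratic residues mod 29 are {1, 4, 5, 6, 7, 9, 13, 16, 20, 22, 23, 24, 25, 28}.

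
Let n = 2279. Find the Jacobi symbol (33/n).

Reciprocity: 33 ≡ 1 and 2279 ≡ 3 (mod 4), so (33/2279) = +(2279/33).
Reduce top mod 33: now compute (2/33).
Pull out 2: since 33 ≡ 1 (mod 8), (2/33) = +1.
Reached (1/33) = 1. Collecting the sign flips along the way, the symbol is +1.

1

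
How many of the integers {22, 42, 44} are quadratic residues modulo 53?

2

(22/53) = -1 → non-residue.
(42/53) = +1 → QR.
(44/53) = +1 → QR.
Total quadratic residues among the 3: 2.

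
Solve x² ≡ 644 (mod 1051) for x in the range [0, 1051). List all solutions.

317, 734

Since 1051 ≡ 3 (mod 4), a square root of 644 is 644^((1051+1)/4) = 644^263 mod 1051.
Repeated squaring: 644^2≡642, 644^4≡172, 644^8≡156, 644^16≡163, 644^32≡294, 644^64≡254, 644^128≡405, 644^256≡69 (mod 1051).
644^263 = 644^(256+4+2+1) ≡ 317 (mod 1051).
Check: 317² = 100489 ≡ 644 (mod 1051). The two roots are 317 and 734.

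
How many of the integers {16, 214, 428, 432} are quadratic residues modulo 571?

(16/571) = +1 → QR.
(214/571) = +1 → QR.
(428/571) = -1 → non-residue.
(432/571) = -1 → non-residue.
Total quadratic residues among the 4: 2.

2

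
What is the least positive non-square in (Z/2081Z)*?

3

(2/2081) = +1, so 2 is a residue.
(3/2081) = −1, so 3 is the smallest positive non-residue mod 2081.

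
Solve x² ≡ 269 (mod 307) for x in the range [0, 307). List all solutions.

24, 283

Since 307 ≡ 3 (mod 4), a square root of 269 is 269^((307+1)/4) = 269^77 mod 307.
Repeated squaring: 269^2≡216, 269^4≡299, 269^8≡64, 269^16≡105, 269^32≡280, 269^64≡115 (mod 307).
269^77 = 269^(64+8+4+1) ≡ 24 (mod 307).
Check: 24² = 576 ≡ 269 (mod 307). The two roots are 24 and 283.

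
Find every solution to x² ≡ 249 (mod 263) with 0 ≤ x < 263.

81, 182

Since 263 ≡ 3 (mod 4), a square root of 249 is 249^((263+1)/4) = 249^66 mod 263.
Repeated squaring: 249^2≡196, 249^4≡18, 249^8≡61, 249^16≡39, 249^32≡206, 249^64≡93 (mod 263).
249^66 = 249^(64+2) ≡ 81 (mod 263).
Check: 81² = 6561 ≡ 249 (mod 263). The two roots are 81 and 182.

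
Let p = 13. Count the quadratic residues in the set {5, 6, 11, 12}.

(5/13) = -1 → non-residue.
(6/13) = -1 → non-residue.
(11/13) = -1 → non-residue.
(12/13) = +1 → QR.
Total quadratic residues among the 4: 1.

1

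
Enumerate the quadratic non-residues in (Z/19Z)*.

Square k = 1,…,9 (k and 19−k give the same square):
1²=1, 2²=4, 3²=9, 4²=16, 5²≡6, 6²≡17, 7²≡11, 8²≡7, 9²≡5 (mod 19).
The residues are {1, 4, 5, 6, 7, 9, 11, 16, 17}; the non-residues are the remaining 9 nonzero classes.

2 3 8 10 12 13 14 15 18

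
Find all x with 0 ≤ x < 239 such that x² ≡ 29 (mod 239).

56, 183

Since 239 ≡ 3 (mod 4), a square root of 29 is 29^((239+1)/4) = 29^60 mod 239.
Repeated squaring: 29^2≡124, 29^4≡80, 29^8≡186, 29^16≡180, 29^32≡135 (mod 239).
29^60 = 29^(32+16+8+4) ≡ 183 (mod 239).
Check: 183² = 33489 ≡ 29 (mod 239). The two roots are 56 and 183.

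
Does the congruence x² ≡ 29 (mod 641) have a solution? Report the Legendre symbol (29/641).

Reciprocity: 29 ≡ 1 and 641 ≡ 1 (mod 4), so (29/641) = +(641/29).
Reduce top mod 29: now compute (3/29).
Reciprocity: 3 ≡ 3 and 29 ≡ 1 (mod 4), so (3/29) = +(29/3).
Reduce top mod 3: now compute (2/3).
Pull out 2: since 3 ≡ 3 (mod 8), (2/3) = -1.
Reached (1/3) = 1. Collecting the sign flips along the way, the symbol is -1.

-1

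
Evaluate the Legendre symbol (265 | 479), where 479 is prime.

Euler's criterion: (265/479) ≡ 265^239 (mod 479).
265^2 ≡ 291 (mod 479)
265^4 ≡ 377 (mod 479)
265^8 ≡ 345 (mod 479)
265^16 ≡ 233 (mod 479)
265^32 ≡ 162 (mod 479)
265^64 ≡ 378 (mod 479)
265^128 ≡ 142 (mod 479)
265^239 = 265^(128+64+32+8+4+2+1) ≡ 478 (mod 479).
Result is 478 ≡ −1, so (265/479) = −1.

-1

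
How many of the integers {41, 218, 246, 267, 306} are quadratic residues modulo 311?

2

(41/311) = -1 → non-residue.
(218/311) = +1 → QR.
(246/311) = -1 → non-residue.
(267/311) = +1 → QR.
(306/311) = -1 → non-residue.
Total quadratic residues among the 5: 2.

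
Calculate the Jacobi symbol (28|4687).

Pull out 2^2: since 4687 ≡ 7 (mod 8), (2/4687) = +1, so (2/4687)^2 = +1.
Reciprocity: 7 ≡ 3 and 4687 ≡ 3 (mod 4), so (7/4687) = −(4687/7).
Reduce top mod 7: now compute (4/7).
Pull out 2^2: since 7 ≡ 7 (mod 8), (2/7) = +1, so (2/7)^2 = +1.
Reached (1/7) = 1. Collecting the sign flips along the way, the symbol is -1.

-1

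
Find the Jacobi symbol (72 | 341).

-1

Pull out 2^3: since 341 ≡ 5 (mod 8), (2/341) = -1, so (2/341)^3 = -1.
Reciprocity: 9 ≡ 1 and 341 ≡ 1 (mod 4), so (9/341) = +(341/9).
Reduce top mod 9: now compute (8/9).
Pull out 2^3: since 9 ≡ 1 (mod 8), (2/9) = +1, so (2/9)^3 = +1.
Reached (1/9) = 1. Collecting the sign flips along the way, the symbol is -1.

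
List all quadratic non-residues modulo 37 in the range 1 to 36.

2,5,6,8,13,14,15,17,18,19,20,22,23,24,29,31,32,35

Square k = 1,…,18 (k and 37−k give the same square):
1²=1, 2²=4, 3²=9, 4²=16, 5²=25, 6²=36, 7²≡12, 8²≡27, 9²≡7, 10²≡26, 11²≡10, 12²≡33, 13²≡21, 14²≡11, 15²≡3, 16²≡34, 17²≡30, 18²≡28 (mod 37).
The residues are {1, 3, 4, 7, 9, 10, 11, 12, 16, 21, 25, 26, 27, 28, 30, 33, 34, 36}; the non-residues are the remaining 18 nonzero classes.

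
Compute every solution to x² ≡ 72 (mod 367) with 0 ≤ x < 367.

107, 260

Since 367 ≡ 3 (mod 4), a square root of 72 is 72^((367+1)/4) = 72^92 mod 367.
Repeated squaring: 72^2≡46, 72^4≡281, 72^8≡56, 72^16≡200, 72^32≡364, 72^64≡9 (mod 367).
72^92 = 72^(64+16+8+4) ≡ 107 (mod 367).
Check: 107² = 11449 ≡ 72 (mod 367). The two roots are 107 and 260.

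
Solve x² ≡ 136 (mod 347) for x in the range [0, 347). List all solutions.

Since 347 ≡ 3 (mod 4), a square root of 136 is 136^((347+1)/4) = 136^87 mod 347.
Repeated squaring: 136^2≡105, 136^4≡268, 136^8≡342, 136^16≡25, 136^32≡278, 136^64≡250 (mod 347).
136^87 = 136^(64+16+4+2+1) ≡ 255 (mod 347).
Check: 255² = 65025 ≡ 136 (mod 347). The two roots are 92 and 255.

92, 255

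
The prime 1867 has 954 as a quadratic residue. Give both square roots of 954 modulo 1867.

Since 1867 ≡ 3 (mod 4), a square root of 954 is 954^((1867+1)/4) = 954^467 mod 1867.
Repeated squaring: 954^2≡887, 954^4≡762, 954^8≡7, 954^16≡49, 954^32≡534, 954^64≡1372, 954^128≡448, 954^256≡935 (mod 1867).
954^467 = 954^(256+128+64+16+2+1) ≡ 486 (mod 1867).
Check: 486² = 236196 ≡ 954 (mod 1867). The two roots are 486 and 1381.

486, 1381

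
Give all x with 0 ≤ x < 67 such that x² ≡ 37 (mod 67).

29, 38

Since 67 ≡ 3 (mod 4), a square root of 37 is 37^((67+1)/4) = 37^17 mod 67.
Repeated squaring: 37^2≡29, 37^4≡37, 37^8≡29, 37^16≡37 (mod 67).
37^17 = 37^(16+1) ≡ 29 (mod 67).
Check: 29² = 841 ≡ 37 (mod 67). The two roots are 29 and 38.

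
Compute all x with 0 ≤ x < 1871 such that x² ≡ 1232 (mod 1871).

826, 1045

Since 1871 ≡ 3 (mod 4), a square root of 1232 is 1232^((1871+1)/4) = 1232^468 mod 1871.
Repeated squaring: 1232^2≡443, 1232^4≡1665, 1232^8≡1274, 1232^16≡919, 1232^32≡740, 1232^64≡1268, 1232^128≡635, 1232^256≡960 (mod 1871).
1232^468 = 1232^(256+128+64+16+4) ≡ 1045 (mod 1871).
Check: 1045² = 1092025 ≡ 1232 (mod 1871). The two roots are 826 and 1045.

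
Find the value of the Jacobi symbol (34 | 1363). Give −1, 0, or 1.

Pull out 2: since 1363 ≡ 3 (mod 8), (2/1363) = -1.
Reciprocity: 17 ≡ 1 and 1363 ≡ 3 (mod 4), so (17/1363) = +(1363/17).
Reduce top mod 17: now compute (3/17).
Reciprocity: 3 ≡ 3 and 17 ≡ 1 (mod 4), so (3/17) = +(17/3).
Reduce top mod 3: now compute (2/3).
Pull out 2: since 3 ≡ 3 (mod 8), (2/3) = -1.
Reached (1/3) = 1. Collecting the sign flips along the way, the symbol is +1.

1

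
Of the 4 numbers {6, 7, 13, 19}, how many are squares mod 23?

(6/23) = +1 → QR.
(7/23) = -1 → non-residue.
(13/23) = +1 → QR.
(19/23) = -1 → non-residue.
Total quadratic residues among the 4: 2.

2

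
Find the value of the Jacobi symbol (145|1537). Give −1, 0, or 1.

0

Reciprocity: 145 ≡ 1 and 1537 ≡ 1 (mod 4), so (145/1537) = +(1537/145).
Reduce top mod 145: now compute (87/145).
Reciprocity: 87 ≡ 3 and 145 ≡ 1 (mod 4), so (87/145) = +(145/87).
Reduce top mod 87: now compute (58/87).
Pull out 2: since 87 ≡ 7 (mod 8), (2/87) = +1.
Reciprocity: 29 ≡ 1 and 87 ≡ 3 (mod 4), so (29/87) = +(87/29).
Reduce top mod 29: now compute (0/29).
Top reduces to 0: gcd > 1, so the symbol is 0.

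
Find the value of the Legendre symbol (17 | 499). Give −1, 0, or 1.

-1

Euler's criterion: (17/499) ≡ 17^249 (mod 499).
17^2 ≡ 289 (mod 499)
17^4 ≡ 188 (mod 499)
17^8 ≡ 414 (mod 499)
17^16 ≡ 239 (mod 499)
17^32 ≡ 235 (mod 499)
17^64 ≡ 335 (mod 499)
17^128 ≡ 449 (mod 499)
17^249 = 17^(128+64+32+16+8+1) ≡ 498 (mod 499).
Result is 498 ≡ −1, so (17/499) = −1.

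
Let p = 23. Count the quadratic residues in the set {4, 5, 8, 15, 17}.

2

(4/23) = +1 → QR.
(5/23) = -1 → non-residue.
(8/23) = +1 → QR.
(15/23) = -1 → non-residue.
(17/23) = -1 → non-residue.
Total quadratic residues among the 5: 2.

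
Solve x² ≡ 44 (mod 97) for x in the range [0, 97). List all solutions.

23, 74

97 ≡ 1 (mod 4), so we find a root by search.
Trying successive values, 23² = 529 ≡ 44 (mod 97). The other root is 97 − 23 = 74.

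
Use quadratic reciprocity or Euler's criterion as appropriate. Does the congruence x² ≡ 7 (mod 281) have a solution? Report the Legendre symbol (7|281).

1

Euler's criterion: (7/281) ≡ 7^140 (mod 281).
7^2 ≡ 49 (mod 281)
7^4 ≡ 153 (mod 281)
7^8 ≡ 86 (mod 281)
7^16 ≡ 90 (mod 281)
7^32 ≡ 232 (mod 281)
7^64 ≡ 153 (mod 281)
7^128 ≡ 86 (mod 281)
7^140 = 7^(128+8+4) ≡ 1 (mod 281).
Result is 1, so (7/281) = 1.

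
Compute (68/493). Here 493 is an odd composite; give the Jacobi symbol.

0

Pull out 2^2: since 493 ≡ 5 (mod 8), (2/493) = -1, so (2/493)^2 = +1.
Reciprocity: 17 ≡ 1 and 493 ≡ 1 (mod 4), so (17/493) = +(493/17).
Reduce top mod 17: now compute (0/17).
Top reduces to 0: gcd > 1, so the symbol is 0.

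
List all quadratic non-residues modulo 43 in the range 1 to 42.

Square k = 1,…,21 (k and 43−k give the same square):
1²=1, 2²=4, 3²=9, 4²=16, 5²=25, 6²=36, 7²≡6, 8²≡21, 9²≡38, 10²≡14, 11²≡35, 12²≡15, 13²≡40, 14²≡24, 15²≡10, 16²≡41, 17²≡31, 18²≡23, 19²≡17, 20²≡13, 21²≡11 (mod 43).
The residues are {1, 4, 6, 9, 10, 11, 13, 14, 15, 16, 17, 21, 23, 24, 25, 31, 35, 36, 38, 40, 41}; the non-residues are the remaining 21 nonzero classes.

2,3,5,7,8,12,18,19,20,22,26,27,28,29,30,32,33,34,37,39,42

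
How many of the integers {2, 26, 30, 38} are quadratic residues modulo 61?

0

(2/61) = -1 → non-residue.
(26/61) = -1 → non-residue.
(30/61) = -1 → non-residue.
(38/61) = -1 → non-residue.
Total quadratic residues among the 4: 0.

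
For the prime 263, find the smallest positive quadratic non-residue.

(2/263) = +1, so 2 is a residue.
(3/263) = +1, so 3 is a residue.
(4/263) = +1, so 4 is a residue.
(5/263) = −1, so 5 is the smallest positive non-residue mod 263.

5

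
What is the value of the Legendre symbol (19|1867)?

Reciprocity: 19 ≡ 3 and 1867 ≡ 3 (mod 4), so (19/1867) = −(1867/19).
Reduce top mod 19: now compute (5/19).
Reciprocity: 5 ≡ 1 and 19 ≡ 3 (mod 4), so (5/19) = +(19/5).
Reduce top mod 5: now compute (4/5).
Pull out 2^2: since 5 ≡ 5 (mod 8), (2/5) = -1, so (2/5)^2 = +1.
Reached (1/5) = 1. Collecting the sign flips along the way, the symbol is -1.

-1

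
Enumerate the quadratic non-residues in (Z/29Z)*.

2, 3, 8, 10, 11, 12, 14, 15, 17, 18, 19, 21, 26, 27

Square k = 1,…,14 (k and 29−k give the same square):
1²=1, 2²=4, 3²=9, 4²=16, 5²=25, 6²≡7, 7²≡20, 8²≡6, 9²≡23, 10²≡13, 11²≡5, 12²≡28, 13²≡24, 14²≡22 (mod 29).
The residues are {1, 4, 5, 6, 7, 9, 13, 16, 20, 22, 23, 24, 25, 28}; the non-residues are the remaining 14 nonzero classes.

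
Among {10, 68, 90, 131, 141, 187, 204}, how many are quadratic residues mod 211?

(10/211) = -1 → non-residue.
(68/211) = -1 → non-residue.
(90/211) = -1 → non-residue.
(131/211) = -1 → non-residue.
(141/211) = -1 → non-residue.
(187/211) = -1 → non-residue.
(204/211) = +1 → QR.
Total quadratic residues among the 7: 1.

1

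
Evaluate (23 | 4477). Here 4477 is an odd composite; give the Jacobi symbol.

-1

Reciprocity: 23 ≡ 3 and 4477 ≡ 1 (mod 4), so (23/4477) = +(4477/23).
Reduce top mod 23: now compute (15/23).
Reciprocity: 15 ≡ 3 and 23 ≡ 3 (mod 4), so (15/23) = −(23/15).
Reduce top mod 15: now compute (8/15).
Pull out 2^3: since 15 ≡ 7 (mod 8), (2/15) = +1, so (2/15)^3 = +1.
Reached (1/15) = 1. Collecting the sign flips along the way, the symbol is -1.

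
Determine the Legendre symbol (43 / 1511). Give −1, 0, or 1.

Reciprocity: 43 ≡ 3 and 1511 ≡ 3 (mod 4), so (43/1511) = −(1511/43).
Reduce top mod 43: now compute (6/43).
Pull out 2: since 43 ≡ 3 (mod 8), (2/43) = -1.
Reciprocity: 3 ≡ 3 and 43 ≡ 3 (mod 4), so (3/43) = −(43/3).
Reduce top mod 3: now compute (1/3).
Reached (1/3) = 1. Collecting the sign flips along the way, the symbol is -1.

-1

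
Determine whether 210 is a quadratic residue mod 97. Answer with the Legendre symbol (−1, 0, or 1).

First reduce: 210 ≡ 16 (mod 97).
Pull out 2^4: since 97 ≡ 1 (mod 8), (2/97) = +1, so (2/97)^4 = +1.
Reached (1/97) = 1. Collecting the sign flips along the way, the symbol is +1.

1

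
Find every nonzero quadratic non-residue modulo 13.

Square k = 1,…,6 (k and 13−k give the same square):
1²=1, 2²=4, 3²=9, 4²≡3, 5²≡12, 6²≡10 (mod 13).
The residues are {1, 3, 4, 9, 10, 12}; the non-residues are the remaining 6 nonzero classes.

2 5 6 7 8 11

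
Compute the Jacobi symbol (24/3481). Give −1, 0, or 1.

1

Pull out 2^3: since 3481 ≡ 1 (mod 8), (2/3481) = +1, so (2/3481)^3 = +1.
Reciprocity: 3 ≡ 3 and 3481 ≡ 1 (mod 4), so (3/3481) = +(3481/3).
Reduce top mod 3: now compute (1/3).
Reached (1/3) = 1. Collecting the sign flips along the way, the symbol is +1.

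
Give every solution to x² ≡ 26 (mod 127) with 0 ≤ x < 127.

Since 127 ≡ 3 (mod 4), a square root of 26 is 26^((127+1)/4) = 26^32 mod 127.
Repeated squaring: 26^2≡41, 26^4≡30, 26^8≡11, 26^16≡121, 26^32≡36 (mod 127).
26^32 = 26^(32) ≡ 36 (mod 127).
Check: 36² = 1296 ≡ 26 (mod 127). The two roots are 36 and 91.

36, 91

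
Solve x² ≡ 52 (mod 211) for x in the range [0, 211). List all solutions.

Since 211 ≡ 3 (mod 4), a square root of 52 is 52^((211+1)/4) = 52^53 mod 211.
Repeated squaring: 52^2≡172, 52^4≡44, 52^8≡37, 52^16≡103, 52^32≡59 (mod 211).
52^53 = 52^(32+16+4+1) ≡ 120 (mod 211).
Check: 120² = 14400 ≡ 52 (mod 211). The two roots are 91 and 120.

91, 120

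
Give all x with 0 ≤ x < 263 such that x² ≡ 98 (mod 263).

Since 263 ≡ 3 (mod 4), a square root of 98 is 98^((263+1)/4) = 98^66 mod 263.
Repeated squaring: 98^2≡136, 98^4≡86, 98^8≡32, 98^16≡235, 98^32≡258, 98^64≡25 (mod 263).
98^66 = 98^(64+2) ≡ 244 (mod 263).
Check: 244² = 59536 ≡ 98 (mod 263). The two roots are 19 and 244.

19, 244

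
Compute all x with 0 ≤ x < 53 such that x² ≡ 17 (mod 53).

53 ≡ 1 (mod 4), so we find a root by search.
Trying successive values, 21² = 441 ≡ 17 (mod 53). The other root is 53 − 21 = 32.

21, 32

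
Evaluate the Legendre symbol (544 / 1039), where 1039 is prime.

Pull out 2^5: since 1039 ≡ 7 (mod 8), (2/1039) = +1, so (2/1039)^5 = +1.
Reciprocity: 17 ≡ 1 and 1039 ≡ 3 (mod 4), so (17/1039) = +(1039/17).
Reduce top mod 17: now compute (2/17).
Pull out 2: since 17 ≡ 1 (mod 8), (2/17) = +1.
Reached (1/17) = 1. Collecting the sign flips along the way, the symbol is +1.

1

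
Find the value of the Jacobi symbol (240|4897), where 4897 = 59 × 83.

Pull out 2^4: since 4897 ≡ 1 (mod 8), (2/4897) = +1, so (2/4897)^4 = +1.
Reciprocity: 15 ≡ 3 and 4897 ≡ 1 (mod 4), so (15/4897) = +(4897/15).
Reduce top mod 15: now compute (7/15).
Reciprocity: 7 ≡ 3 and 15 ≡ 3 (mod 4), so (7/15) = −(15/7).
Reduce top mod 7: now compute (1/7).
Reached (1/7) = 1. Collecting the sign flips along the way, the symbol is -1.

-1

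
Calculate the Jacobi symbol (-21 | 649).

-1

First reduce: -21 ≡ 628 (mod 649).
Pull out 2^2: since 649 ≡ 1 (mod 8), (2/649) = +1, so (2/649)^2 = +1.
Reciprocity: 157 ≡ 1 and 649 ≡ 1 (mod 4), so (157/649) = +(649/157).
Reduce top mod 157: now compute (21/157).
Reciprocity: 21 ≡ 1 and 157 ≡ 1 (mod 4), so (21/157) = +(157/21).
Reduce top mod 21: now compute (10/21).
Pull out 2: since 21 ≡ 5 (mod 8), (2/21) = -1.
Reciprocity: 5 ≡ 1 and 21 ≡ 1 (mod 4), so (5/21) = +(21/5).
Reduce top mod 5: now compute (1/5).
Reached (1/5) = 1. Collecting the sign flips along the way, the symbol is -1.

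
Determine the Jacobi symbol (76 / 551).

0

Pull out 2^2: since 551 ≡ 7 (mod 8), (2/551) = +1, so (2/551)^2 = +1.
Reciprocity: 19 ≡ 3 and 551 ≡ 3 (mod 4), so (19/551) = −(551/19).
Reduce top mod 19: now compute (0/19).
Top reduces to 0: gcd > 1, so the symbol is 0.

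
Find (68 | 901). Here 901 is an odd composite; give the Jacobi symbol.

0

Pull out 2^2: since 901 ≡ 5 (mod 8), (2/901) = -1, so (2/901)^2 = +1.
Reciprocity: 17 ≡ 1 and 901 ≡ 1 (mod 4), so (17/901) = +(901/17).
Reduce top mod 17: now compute (0/17).
Top reduces to 0: gcd > 1, so the symbol is 0.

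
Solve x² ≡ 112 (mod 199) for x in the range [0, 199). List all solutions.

Since 199 ≡ 3 (mod 4), a square root of 112 is 112^((199+1)/4) = 112^50 mod 199.
Repeated squaring: 112^2≡7, 112^4≡49, 112^8≡13, 112^16≡169, 112^32≡104 (mod 199).
112^50 = 112^(32+16+2) ≡ 50 (mod 199).
Check: 50² = 2500 ≡ 112 (mod 199). The two roots are 50 and 149.

50, 149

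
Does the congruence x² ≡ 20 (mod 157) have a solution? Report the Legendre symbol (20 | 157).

-1

Euler's criterion: (20/157) ≡ 20^78 (mod 157).
20^2 ≡ 86 (mod 157)
20^4 ≡ 17 (mod 157)
20^8 ≡ 132 (mod 157)
20^16 ≡ 154 (mod 157)
20^32 ≡ 9 (mod 157)
20^64 ≡ 81 (mod 157)
20^78 = 20^(64+8+4+2) ≡ 156 (mod 157).
Result is 156 ≡ −1, so (20/157) = −1.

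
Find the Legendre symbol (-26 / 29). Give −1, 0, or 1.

Euler's criterion: (-26/29) ≡ 3^14 (mod 29).
3^2 ≡ 9 (mod 29)
3^4 ≡ 23 (mod 29)
3^8 ≡ 7 (mod 29)
3^14 = 3^(8+4+2) ≡ 28 (mod 29).
Result is 28 ≡ −1, so (-26/29) = −1.

-1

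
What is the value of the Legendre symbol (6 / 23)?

Euler's criterion: (6/23) ≡ 6^11 (mod 23).
6^2 ≡ 13 (mod 23)
6^4 ≡ 8 (mod 23)
6^8 ≡ 18 (mod 23)
6^11 = 6^(8+2+1) ≡ 1 (mod 23).
Result is 1, so (6/23) = 1.

1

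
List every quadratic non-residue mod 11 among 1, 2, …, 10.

2, 6, 7, 8, 10

Square k = 1,…,5 (k and 11−k give the same square):
1²=1, 2²=4, 3²=9, 4²≡5, 5²≡3 (mod 11).
The residues are {1, 3, 4, 5, 9}; the non-residues are the remaining 5 nonzero classes.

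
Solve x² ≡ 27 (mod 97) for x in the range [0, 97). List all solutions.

30, 67

97 ≡ 1 (mod 4), so we find a root by search.
Trying successive values, 30² = 900 ≡ 27 (mod 97). The other root is 97 − 30 = 67.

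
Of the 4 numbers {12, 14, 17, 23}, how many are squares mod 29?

1

(12/29) = -1 → non-residue.
(14/29) = -1 → non-residue.
(17/29) = -1 → non-residue.
(23/29) = +1 → QR.
Total quadratic residues among the 4: 1.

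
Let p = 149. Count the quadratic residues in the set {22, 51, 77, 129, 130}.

(22/149) = +1 → QR.
(51/149) = -1 → non-residue.
(77/149) = -1 → non-residue.
(129/149) = +1 → QR.
(130/149) = +1 → QR.
Total quadratic residues among the 5: 3.

3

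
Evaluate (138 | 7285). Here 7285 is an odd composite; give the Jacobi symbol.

Pull out 2: since 7285 ≡ 5 (mod 8), (2/7285) = -1.
Reciprocity: 69 ≡ 1 and 7285 ≡ 1 (mod 4), so (69/7285) = +(7285/69).
Reduce top mod 69: now compute (40/69).
Pull out 2^3: since 69 ≡ 5 (mod 8), (2/69) = -1, so (2/69)^3 = -1.
Reciprocity: 5 ≡ 1 and 69 ≡ 1 (mod 4), so (5/69) = +(69/5).
Reduce top mod 5: now compute (4/5).
Pull out 2^2: since 5 ≡ 5 (mod 8), (2/5) = -1, so (2/5)^2 = +1.
Reached (1/5) = 1. Collecting the sign flips along the way, the symbol is +1.

1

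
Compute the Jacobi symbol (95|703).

0

Reciprocity: 95 ≡ 3 and 703 ≡ 3 (mod 4), so (95/703) = −(703/95).
Reduce top mod 95: now compute (38/95).
Pull out 2: since 95 ≡ 7 (mod 8), (2/95) = +1.
Reciprocity: 19 ≡ 3 and 95 ≡ 3 (mod 4), so (19/95) = −(95/19).
Reduce top mod 19: now compute (0/19).
Top reduces to 0: gcd > 1, so the symbol is 0.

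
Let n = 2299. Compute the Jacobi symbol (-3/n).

1

First reduce: -3 ≡ 2296 (mod 2299).
Pull out 2^3: since 2299 ≡ 3 (mod 8), (2/2299) = -1, so (2/2299)^3 = -1.
Reciprocity: 287 ≡ 3 and 2299 ≡ 3 (mod 4), so (287/2299) = −(2299/287).
Reduce top mod 287: now compute (3/287).
Reciprocity: 3 ≡ 3 and 287 ≡ 3 (mod 4), so (3/287) = −(287/3).
Reduce top mod 3: now compute (2/3).
Pull out 2: since 3 ≡ 3 (mod 8), (2/3) = -1.
Reached (1/3) = 1. Collecting the sign flips along the way, the symbol is +1.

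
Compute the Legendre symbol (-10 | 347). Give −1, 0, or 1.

First reduce: -10 ≡ 337 (mod 347).
Reciprocity: 337 ≡ 1 and 347 ≡ 3 (mod 4), so (337/347) = +(347/337).
Reduce top mod 337: now compute (10/337).
Pull out 2: since 337 ≡ 1 (mod 8), (2/337) = +1.
Reciprocity: 5 ≡ 1 and 337 ≡ 1 (mod 4), so (5/337) = +(337/5).
Reduce top mod 5: now compute (2/5).
Pull out 2: since 5 ≡ 5 (mod 8), (2/5) = -1.
Reached (1/5) = 1. Collecting the sign flips along the way, the symbol is -1.

-1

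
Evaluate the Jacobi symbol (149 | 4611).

-1

Reciprocity: 149 ≡ 1 and 4611 ≡ 3 (mod 4), so (149/4611) = +(4611/149).
Reduce top mod 149: now compute (141/149).
Reciprocity: 141 ≡ 1 and 149 ≡ 1 (mod 4), so (141/149) = +(149/141).
Reduce top mod 141: now compute (8/141).
Pull out 2^3: since 141 ≡ 5 (mod 8), (2/141) = -1, so (2/141)^3 = -1.
Reached (1/141) = 1. Collecting the sign flips along the way, the symbol is -1.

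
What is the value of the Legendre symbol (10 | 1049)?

1

Euler's criterion: (10/1049) ≡ 10^524 (mod 1049).
10^2 ≡ 100 (mod 1049)
10^4 ≡ 559 (mod 1049)
10^8 ≡ 928 (mod 1049)
10^16 ≡ 1004 (mod 1049)
10^32 ≡ 976 (mod 1049)
10^64 ≡ 84 (mod 1049)
10^128 ≡ 762 (mod 1049)
10^256 ≡ 547 (mod 1049)
10^512 ≡ 244 (mod 1049)
10^524 = 10^(512+8+4) ≡ 1 (mod 1049).
Result is 1, so (10/1049) = 1.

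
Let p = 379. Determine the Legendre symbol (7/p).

Euler's criterion: (7/379) ≡ 7^189 (mod 379).
7^2 ≡ 49 (mod 379)
7^4 ≡ 127 (mod 379)
7^8 ≡ 211 (mod 379)
7^16 ≡ 178 (mod 379)
7^32 ≡ 227 (mod 379)
7^64 ≡ 364 (mod 379)
7^128 ≡ 225 (mod 379)
7^189 = 7^(128+32+16+8+4+1) ≡ 378 (mod 379).
Result is 378 ≡ −1, so (7/379) = −1.

-1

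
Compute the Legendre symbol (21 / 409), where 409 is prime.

-1

Reciprocity: 21 ≡ 1 and 409 ≡ 1 (mod 4), so (21/409) = +(409/21).
Reduce top mod 21: now compute (10/21).
Pull out 2: since 21 ≡ 5 (mod 8), (2/21) = -1.
Reciprocity: 5 ≡ 1 and 21 ≡ 1 (mod 4), so (5/21) = +(21/5).
Reduce top mod 5: now compute (1/5).
Reached (1/5) = 1. Collecting the sign flips along the way, the symbol is -1.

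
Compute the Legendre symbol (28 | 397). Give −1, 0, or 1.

-1

Euler's criterion: (28/397) ≡ 28^198 (mod 397).
28^2 ≡ 387 (mod 397)
28^4 ≡ 100 (mod 397)
28^8 ≡ 75 (mod 397)
28^16 ≡ 67 (mod 397)
28^32 ≡ 122 (mod 397)
28^64 ≡ 195 (mod 397)
28^128 ≡ 310 (mod 397)
28^198 = 28^(128+64+4+2) ≡ 396 (mod 397).
Result is 396 ≡ −1, so (28/397) = −1.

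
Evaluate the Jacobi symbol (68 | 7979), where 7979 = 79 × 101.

Pull out 2^2: since 7979 ≡ 3 (mod 8), (2/7979) = -1, so (2/7979)^2 = +1.
Reciprocity: 17 ≡ 1 and 7979 ≡ 3 (mod 4), so (17/7979) = +(7979/17).
Reduce top mod 17: now compute (6/17).
Pull out 2: since 17 ≡ 1 (mod 8), (2/17) = +1.
Reciprocity: 3 ≡ 3 and 17 ≡ 1 (mod 4), so (3/17) = +(17/3).
Reduce top mod 3: now compute (2/3).
Pull out 2: since 3 ≡ 3 (mod 8), (2/3) = -1.
Reached (1/3) = 1. Collecting the sign flips along the way, the symbol is -1.

-1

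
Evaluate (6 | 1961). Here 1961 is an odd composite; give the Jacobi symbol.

-1

Pull out 2: since 1961 ≡ 1 (mod 8), (2/1961) = +1.
Reciprocity: 3 ≡ 3 and 1961 ≡ 1 (mod 4), so (3/1961) = +(1961/3).
Reduce top mod 3: now compute (2/3).
Pull out 2: since 3 ≡ 3 (mod 8), (2/3) = -1.
Reached (1/3) = 1. Collecting the sign flips along the way, the symbol is -1.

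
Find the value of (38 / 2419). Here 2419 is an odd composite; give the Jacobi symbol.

Pull out 2: since 2419 ≡ 3 (mod 8), (2/2419) = -1.
Reciprocity: 19 ≡ 3 and 2419 ≡ 3 (mod 4), so (19/2419) = −(2419/19).
Reduce top mod 19: now compute (6/19).
Pull out 2: since 19 ≡ 3 (mod 8), (2/19) = -1.
Reciprocity: 3 ≡ 3 and 19 ≡ 3 (mod 4), so (3/19) = −(19/3).
Reduce top mod 3: now compute (1/3).
Reached (1/3) = 1. Collecting the sign flips along the way, the symbol is +1.

1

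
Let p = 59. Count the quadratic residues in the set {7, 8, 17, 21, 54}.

(7/59) = +1 → QR.
(8/59) = -1 → non-residue.
(17/59) = +1 → QR.
(21/59) = +1 → QR.
(54/59) = -1 → non-residue.
Total quadratic residues among the 5: 3.

3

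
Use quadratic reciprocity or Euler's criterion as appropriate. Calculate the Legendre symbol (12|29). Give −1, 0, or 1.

-1

Pull out 2^2: since 29 ≡ 5 (mod 8), (2/29) = -1, so (2/29)^2 = +1.
Reciprocity: 3 ≡ 3 and 29 ≡ 1 (mod 4), so (3/29) = +(29/3).
Reduce top mod 3: now compute (2/3).
Pull out 2: since 3 ≡ 3 (mod 8), (2/3) = -1.
Reached (1/3) = 1. Collecting the sign flips along the way, the symbol is -1.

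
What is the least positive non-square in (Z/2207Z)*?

5

(2/2207) = +1, so 2 is a residue.
(3/2207) = +1, so 3 is a residue.
(4/2207) = +1, so 4 is a residue.
(5/2207) = −1, so 5 is the smallest positive non-residue mod 2207.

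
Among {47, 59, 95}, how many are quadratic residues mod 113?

1

(47/113) = -1 → non-residue.
(59/113) = -1 → non-residue.
(95/113) = +1 → QR.
Total quadratic residues among the 3: 1.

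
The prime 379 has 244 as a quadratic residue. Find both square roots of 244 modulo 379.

Since 379 ≡ 3 (mod 4), a square root of 244 is 244^((379+1)/4) = 244^95 mod 379.
Repeated squaring: 244^2≡33, 244^4≡331, 244^8≡30, 244^16≡142, 244^32≡77, 244^64≡244 (mod 379).
244^95 = 244^(64+16+8+4+2+1) ≡ 77 (mod 379).
Check: 77² = 5929 ≡ 244 (mod 379). The two roots are 77 and 302.

77, 302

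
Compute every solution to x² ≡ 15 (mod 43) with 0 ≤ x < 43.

12, 31

Since 43 ≡ 3 (mod 4), a square root of 15 is 15^((43+1)/4) = 15^11 mod 43.
Repeated squaring: 15^2≡10, 15^4≡14, 15^8≡24 (mod 43).
15^11 = 15^(8+2+1) ≡ 31 (mod 43).
Check: 31² = 961 ≡ 15 (mod 43). The two roots are 12 and 31.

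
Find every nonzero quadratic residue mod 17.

Square k = 1,…,8 (k and 17−k give the same square):
1²=1, 2²=4, 3²=9, 4²=16, 5²≡8, 6²≡2, 7²≡15, 8²≡13 (mod 17).
So the quadratic residues mod 17 are {1, 2, 4, 8, 9, 13, 15, 16}.

1 2 4 8 9 13 15 16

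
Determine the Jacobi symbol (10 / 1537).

-1

Pull out 2: since 1537 ≡ 1 (mod 8), (2/1537) = +1.
Reciprocity: 5 ≡ 1 and 1537 ≡ 1 (mod 4), so (5/1537) = +(1537/5).
Reduce top mod 5: now compute (2/5).
Pull out 2: since 5 ≡ 5 (mod 8), (2/5) = -1.
Reached (1/5) = 1. Collecting the sign flips along the way, the symbol is -1.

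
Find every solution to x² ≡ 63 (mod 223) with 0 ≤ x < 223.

Since 223 ≡ 3 (mod 4), a square root of 63 is 63^((223+1)/4) = 63^56 mod 223.
Repeated squaring: 63^2≡178, 63^4≡18, 63^8≡101, 63^16≡166, 63^32≡127 (mod 223).
63^56 = 63^(32+16+8) ≡ 78 (mod 223).
Check: 78² = 6084 ≡ 63 (mod 223). The two roots are 78 and 145.

78, 145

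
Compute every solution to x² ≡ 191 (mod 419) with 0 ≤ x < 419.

97, 322

Since 419 ≡ 3 (mod 4), a square root of 191 is 191^((419+1)/4) = 191^105 mod 419.
Repeated squaring: 191^2≡28, 191^4≡365, 191^8≡402, 191^16≡289, 191^32≡140, 191^64≡326 (mod 419).
191^105 = 191^(64+32+8+1) ≡ 97 (mod 419).
Check: 97² = 9409 ≡ 191 (mod 419). The two roots are 97 and 322.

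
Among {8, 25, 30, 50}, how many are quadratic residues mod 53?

(8/53) = -1 → non-residue.
(25/53) = +1 → QR.
(30/53) = -1 → non-residue.
(50/53) = -1 → non-residue.
Total quadratic residues among the 4: 1.

1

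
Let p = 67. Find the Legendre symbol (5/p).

-1

Euler's criterion: (5/67) ≡ 5^33 (mod 67).
5^2 ≡ 25 (mod 67)
5^4 ≡ 22 (mod 67)
5^8 ≡ 15 (mod 67)
5^16 ≡ 24 (mod 67)
5^32 ≡ 40 (mod 67)
5^33 = 5^(32+1) ≡ 66 (mod 67).
Result is 66 ≡ −1, so (5/67) = −1.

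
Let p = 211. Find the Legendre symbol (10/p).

-1

Euler's criterion: (10/211) ≡ 10^105 (mod 211).
10^2 ≡ 100 (mod 211)
10^4 ≡ 83 (mod 211)
10^8 ≡ 137 (mod 211)
10^16 ≡ 201 (mod 211)
10^32 ≡ 100 (mod 211)
10^64 ≡ 83 (mod 211)
10^105 = 10^(64+32+8+1) ≡ 210 (mod 211).
Result is 210 ≡ −1, so (10/211) = −1.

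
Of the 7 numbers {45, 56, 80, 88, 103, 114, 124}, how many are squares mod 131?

3

(45/131) = +1 → QR.
(56/131) = -1 → non-residue.
(80/131) = +1 → QR.
(88/131) = -1 → non-residue.
(103/131) = -1 → non-residue.
(114/131) = +1 → QR.
(124/131) = -1 → non-residue.
Total quadratic residues among the 7: 3.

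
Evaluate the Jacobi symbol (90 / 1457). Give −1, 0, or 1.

-1

Pull out 2: since 1457 ≡ 1 (mod 8), (2/1457) = +1.
Reciprocity: 45 ≡ 1 and 1457 ≡ 1 (mod 4), so (45/1457) = +(1457/45).
Reduce top mod 45: now compute (17/45).
Reciprocity: 17 ≡ 1 and 45 ≡ 1 (mod 4), so (17/45) = +(45/17).
Reduce top mod 17: now compute (11/17).
Reciprocity: 11 ≡ 3 and 17 ≡ 1 (mod 4), so (11/17) = +(17/11).
Reduce top mod 11: now compute (6/11).
Pull out 2: since 11 ≡ 3 (mod 8), (2/11) = -1.
Reciprocity: 3 ≡ 3 and 11 ≡ 3 (mod 4), so (3/11) = −(11/3).
Reduce top mod 3: now compute (2/3).
Pull out 2: since 3 ≡ 3 (mod 8), (2/3) = -1.
Reached (1/3) = 1. Collecting the sign flips along the way, the symbol is -1.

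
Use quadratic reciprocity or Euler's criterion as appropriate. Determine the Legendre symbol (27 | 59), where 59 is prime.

1

Reciprocity: 27 ≡ 3 and 59 ≡ 3 (mod 4), so (27/59) = −(59/27).
Reduce top mod 27: now compute (5/27).
Reciprocity: 5 ≡ 1 and 27 ≡ 3 (mod 4), so (5/27) = +(27/5).
Reduce top mod 5: now compute (2/5).
Pull out 2: since 5 ≡ 5 (mod 8), (2/5) = -1.
Reached (1/5) = 1. Collecting the sign flips along the way, the symbol is +1.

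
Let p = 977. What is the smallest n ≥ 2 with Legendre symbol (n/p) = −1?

3

(2/977) = +1, so 2 is a residue.
(3/977) = −1, so 3 is the smallest positive non-residue mod 977.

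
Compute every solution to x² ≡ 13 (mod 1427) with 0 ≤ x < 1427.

340, 1087

Since 1427 ≡ 3 (mod 4), a square root of 13 is 13^((1427+1)/4) = 13^357 mod 1427.
Repeated squaring: 13^2≡169, 13^4≡21, 13^8≡441, 13^16≡409, 13^32≡322, 13^64≡940, 13^128≡287, 13^256≡1030 (mod 1427).
13^357 = 13^(256+64+32+4+1) ≡ 1087 (mod 1427).
Check: 1087² = 1181569 ≡ 13 (mod 1427). The two roots are 340 and 1087.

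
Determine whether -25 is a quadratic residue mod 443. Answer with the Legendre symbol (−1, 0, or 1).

-1

First reduce: -25 ≡ 418 (mod 443).
Pull out 2: since 443 ≡ 3 (mod 8), (2/443) = -1.
Reciprocity: 209 ≡ 1 and 443 ≡ 3 (mod 4), so (209/443) = +(443/209).
Reduce top mod 209: now compute (25/209).
Reciprocity: 25 ≡ 1 and 209 ≡ 1 (mod 4), so (25/209) = +(209/25).
Reduce top mod 25: now compute (9/25).
Reciprocity: 9 ≡ 1 and 25 ≡ 1 (mod 4), so (9/25) = +(25/9).
Reduce top mod 9: now compute (7/9).
Reciprocity: 7 ≡ 3 and 9 ≡ 1 (mod 4), so (7/9) = +(9/7).
Reduce top mod 7: now compute (2/7).
Pull out 2: since 7 ≡ 7 (mod 8), (2/7) = +1.
Reached (1/7) = 1. Collecting the sign flips along the way, the symbol is -1.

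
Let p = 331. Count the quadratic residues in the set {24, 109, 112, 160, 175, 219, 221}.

3

(24/331) = +1 → QR.
(109/331) = +1 → QR.
(112/331) = -1 → non-residue.
(160/331) = -1 → non-residue.
(175/331) = -1 → non-residue.
(219/331) = +1 → QR.
(221/331) = -1 → non-residue.
Total quadratic residues among the 7: 3.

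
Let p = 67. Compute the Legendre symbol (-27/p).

1

First reduce: -27 ≡ 40 (mod 67).
Pull out 2^3: since 67 ≡ 3 (mod 8), (2/67) = -1, so (2/67)^3 = -1.
Reciprocity: 5 ≡ 1 and 67 ≡ 3 (mod 4), so (5/67) = +(67/5).
Reduce top mod 5: now compute (2/5).
Pull out 2: since 5 ≡ 5 (mod 8), (2/5) = -1.
Reached (1/5) = 1. Collecting the sign flips along the way, the symbol is +1.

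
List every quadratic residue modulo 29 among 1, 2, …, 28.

Square k = 1,…,14 (k and 29−k give the same square):
1²=1, 2²=4, 3²=9, 4²=16, 5²=25, 6²≡7, 7²≡20, 8²≡6, 9²≡23, 10²≡13, 11²≡5, 12²≡28, 13²≡24, 14²≡22 (mod 29).
So the quadratic residues mod 29 are {1, 4, 5, 6, 7, 9, 13, 16, 20, 22, 23, 24, 25, 28}.

1,4,5,6,7,9,13,16,20,22,23,24,25,28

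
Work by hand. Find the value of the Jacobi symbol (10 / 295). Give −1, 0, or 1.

0

Pull out 2: since 295 ≡ 7 (mod 8), (2/295) = +1.
Reciprocity: 5 ≡ 1 and 295 ≡ 3 (mod 4), so (5/295) = +(295/5).
Reduce top mod 5: now compute (0/5).
Top reduces to 0: gcd > 1, so the symbol is 0.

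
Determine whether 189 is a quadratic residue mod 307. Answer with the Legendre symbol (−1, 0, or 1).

Reciprocity: 189 ≡ 1 and 307 ≡ 3 (mod 4), so (189/307) = +(307/189).
Reduce top mod 189: now compute (118/189).
Pull out 2: since 189 ≡ 5 (mod 8), (2/189) = -1.
Reciprocity: 59 ≡ 3 and 189 ≡ 1 (mod 4), so (59/189) = +(189/59).
Reduce top mod 59: now compute (12/59).
Pull out 2^2: since 59 ≡ 3 (mod 8), (2/59) = -1, so (2/59)^2 = +1.
Reciprocity: 3 ≡ 3 and 59 ≡ 3 (mod 4), so (3/59) = −(59/3).
Reduce top mod 3: now compute (2/3).
Pull out 2: since 3 ≡ 3 (mod 8), (2/3) = -1.
Reached (1/3) = 1. Collecting the sign flips along the way, the symbol is -1.

-1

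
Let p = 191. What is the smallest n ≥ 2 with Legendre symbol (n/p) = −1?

7

(2/191) = +1, so 2 is a residue.
(3/191) = +1, so 3 is a residue.
(4/191) = +1, so 4 is a residue.
(5/191) = +1, so 5 is a residue.
(6/191) = +1, so 6 is a residue.
(7/191) = −1, so 7 is the smallest positive non-residue mod 191.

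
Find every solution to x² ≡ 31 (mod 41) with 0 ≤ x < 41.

41 ≡ 1 (mod 4), so we find a root by search.
Trying successive values, 20² = 400 ≡ 31 (mod 41). The other root is 41 − 20 = 21.

20, 21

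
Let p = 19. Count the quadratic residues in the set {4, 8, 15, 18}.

(4/19) = +1 → QR.
(8/19) = -1 → non-residue.
(15/19) = -1 → non-residue.
(18/19) = -1 → non-residue.
Total quadratic residues among the 4: 1.

1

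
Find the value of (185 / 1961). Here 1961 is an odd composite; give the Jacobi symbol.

0

Reciprocity: 185 ≡ 1 and 1961 ≡ 1 (mod 4), so (185/1961) = +(1961/185).
Reduce top mod 185: now compute (111/185).
Reciprocity: 111 ≡ 3 and 185 ≡ 1 (mod 4), so (111/185) = +(185/111).
Reduce top mod 111: now compute (74/111).
Pull out 2: since 111 ≡ 7 (mod 8), (2/111) = +1.
Reciprocity: 37 ≡ 1 and 111 ≡ 3 (mod 4), so (37/111) = +(111/37).
Reduce top mod 37: now compute (0/37).
Top reduces to 0: gcd > 1, so the symbol is 0.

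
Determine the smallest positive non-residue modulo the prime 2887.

(2/2887) = +1, so 2 is a residue.
(3/2887) = −1, so 3 is the smallest positive non-residue mod 2887.

3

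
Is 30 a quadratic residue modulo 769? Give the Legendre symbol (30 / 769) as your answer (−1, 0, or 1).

Pull out 2: since 769 ≡ 1 (mod 8), (2/769) = +1.
Reciprocity: 15 ≡ 3 and 769 ≡ 1 (mod 4), so (15/769) = +(769/15).
Reduce top mod 15: now compute (4/15).
Pull out 2^2: since 15 ≡ 7 (mod 8), (2/15) = +1, so (2/15)^2 = +1.
Reached (1/15) = 1. Collecting the sign flips along the way, the symbol is +1.

1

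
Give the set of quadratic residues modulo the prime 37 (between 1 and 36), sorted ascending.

Square k = 1,…,18 (k and 37−k give the same square):
1²=1, 2²=4, 3²=9, 4²=16, 5²=25, 6²=36, 7²≡12, 8²≡27, 9²≡7, 10²≡26, 11²≡10, 12²≡33, 13²≡21, 14²≡11, 15²≡3, 16²≡34, 17²≡30, 18²≡28 (mod 37).
So the quadratic residues mod 37 are {1, 3, 4, 7, 9, 10, 11, 12, 16, 21, 25, 26, 27, 28, 30, 33, 34, 36}.

1 3 4 7 9 10 11 12 16 21 25 26 27 28 30 33 34 36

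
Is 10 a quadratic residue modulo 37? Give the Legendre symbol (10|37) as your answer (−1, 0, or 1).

1

Euler's criterion: (10/37) ≡ 10^18 (mod 37).
10^2 ≡ 26 (mod 37)
10^4 ≡ 10 (mod 37)
10^8 ≡ 26 (mod 37)
10^16 ≡ 10 (mod 37)
10^18 = 10^(16+2) ≡ 1 (mod 37).
Result is 1, so (10/37) = 1.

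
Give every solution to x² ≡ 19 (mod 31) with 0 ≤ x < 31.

9, 22

Since 31 ≡ 3 (mod 4), a square root of 19 is 19^((31+1)/4) = 19^8 mod 31.
Repeated squaring: 19^2≡20, 19^4≡28, 19^8≡9 (mod 31).
19^8 = 19^(8) ≡ 9 (mod 31).
Check: 9² = 81 ≡ 19 (mod 31). The two roots are 9 and 22.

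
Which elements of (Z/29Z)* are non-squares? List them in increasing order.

Square k = 1,…,14 (k and 29−k give the same square):
1²=1, 2²=4, 3²=9, 4²=16, 5²=25, 6²≡7, 7²≡20, 8²≡6, 9²≡23, 10²≡13, 11²≡5, 12²≡28, 13²≡24, 14²≡22 (mod 29).
The residues are {1, 4, 5, 6, 7, 9, 13, 16, 20, 22, 23, 24, 25, 28}; the non-residues are the remaining 14 nonzero classes.

2 3 8 10 11 12 14 15 17 18 19 21 26 27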